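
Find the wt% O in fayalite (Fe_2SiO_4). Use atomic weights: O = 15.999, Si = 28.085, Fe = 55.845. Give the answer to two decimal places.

Molar mass of Fe_2SiO_4: 2×55.845 + 1×28.085 + 4×15.999 = 203.771 g/mol.
Mass of O per formula unit: 4 × 15.999 = 63.996 g.
Weight fraction O = 63.996 / 203.771 = 0.3141.

31.41 weight percent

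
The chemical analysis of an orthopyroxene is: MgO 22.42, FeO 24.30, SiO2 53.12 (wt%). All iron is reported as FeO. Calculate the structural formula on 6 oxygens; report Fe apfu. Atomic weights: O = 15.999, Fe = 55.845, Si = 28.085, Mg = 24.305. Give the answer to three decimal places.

0.762 Fe apfu

22.42 wt% MgO ÷ 40.304 g/mol = 0.55627 mol, giving 0.55627 Mg and 0.55627 O.
24.30 wt% FeO ÷ 71.844 g/mol = 0.33823 mol, giving 0.33823 Fe and 0.33823 O.
53.12 wt% SiO2 ÷ 60.083 g/mol = 0.88411 mol, giving 0.88411 Si and 1.76822 O.
Oxygen sums to 2.66272; scaling by 6/2.66272 = 2.25333 puts the formula on 6 O.
Fe: 0.33823 × 2.25333 = 0.762 atoms per formula unit.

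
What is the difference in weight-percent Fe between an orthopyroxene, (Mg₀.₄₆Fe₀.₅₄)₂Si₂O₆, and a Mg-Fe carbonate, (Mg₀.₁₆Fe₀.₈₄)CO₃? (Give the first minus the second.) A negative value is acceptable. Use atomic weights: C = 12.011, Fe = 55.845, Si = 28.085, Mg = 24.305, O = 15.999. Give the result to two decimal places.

First mineral: 60.313 g Fe in 234.837 g formula = 25.68 wt% Fe.
Second mineral: 46.910 g Fe in 110.807 g formula = 42.33 wt% Fe.
25.68% − 42.33% gives a difference of -16.65 percentage points.

-16.65 percentage points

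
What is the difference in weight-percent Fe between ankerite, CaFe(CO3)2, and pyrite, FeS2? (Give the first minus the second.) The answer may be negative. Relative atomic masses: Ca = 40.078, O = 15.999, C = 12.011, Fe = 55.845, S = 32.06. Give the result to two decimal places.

M(CaFe(CO3)2) = 215.939 g/mol, so wt% Fe = 55.845/215.939 × 100 = 25.86%.
M(FeS2) = 119.965 g/mol, so wt% Fe = 55.845/119.965 × 100 = 46.55%.
25.86 − 46.55 = -20.69 pp.

-20.69 percentage points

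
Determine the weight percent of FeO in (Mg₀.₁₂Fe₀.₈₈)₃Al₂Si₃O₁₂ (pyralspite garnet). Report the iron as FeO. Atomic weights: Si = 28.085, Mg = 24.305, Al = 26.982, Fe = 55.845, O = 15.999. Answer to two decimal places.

Molar mass of (Mg₀.₁₂Fe₀.₈₈)₃Al₂Si₃O₁₂ = 0.36*24.305 + 2.64*55.845 + 2*26.982 + 3*28.085 + 12*15.999 = 486.388 g/mol.
Each formula unit contains 2.64 Fe, equivalent to 2.64/1 = 2.6400 mol FeO.
M(FeO) = 1×55.845 + 1×15.999 = 71.844 g/mol.
Mass of FeO per formula unit = 2.6400 × 71.844 = 189.668 g.
FeO wt% = 189.668 / 486.388 × 100 = 39.00%.

39.00 wt%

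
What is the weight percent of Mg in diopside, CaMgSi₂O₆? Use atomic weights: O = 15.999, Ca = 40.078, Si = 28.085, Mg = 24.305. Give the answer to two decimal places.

11.22 wt%

Formula mass = 1×40.078 + 1×24.305 + 2×28.085 + 6×15.999 = 216.547 g/mol, of which 24.305 g is Mg.
So Mg makes up 24.305/216.547 = 0.1122 of the mass, i.e. 11.22%.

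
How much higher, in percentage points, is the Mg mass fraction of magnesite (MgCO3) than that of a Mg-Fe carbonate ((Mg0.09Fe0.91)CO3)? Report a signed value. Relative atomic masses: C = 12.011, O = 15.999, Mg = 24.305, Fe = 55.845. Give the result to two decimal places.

Mg in MgCO3: molar mass 84.313 g/mol; 1×24.305 = 24.305 g → 28.83 wt%.
Mg in (Mg0.09Fe0.91)CO3: molar mass 113.014 g/mol; 0.09×24.305 = 2.187 g → 1.94 wt%.
Difference = 28.83 − 1.94 = 26.89 percentage points.

26.89 percentage points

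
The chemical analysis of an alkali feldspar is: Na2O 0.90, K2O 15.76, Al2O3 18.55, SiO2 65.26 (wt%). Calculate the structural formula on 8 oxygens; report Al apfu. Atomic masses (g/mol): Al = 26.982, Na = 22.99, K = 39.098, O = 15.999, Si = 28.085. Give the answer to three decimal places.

Na2O: 0.90/61.979 = 0.01452 mol → 0.02904 mol Na, 0.01452 mol O.
K2O: 15.76/94.195 = 0.16731 mol → 0.33462 mol K, 0.16731 mol O.
Al2O3: 18.55/101.961 = 0.18193 mol → 0.36386 mol Al, 0.54579 mol O.
SiO2: 65.26/60.083 = 1.08616 mol → 1.08616 mol Si, 2.17232 mol O.
Total oxygen = 2.89994 mol. Normalization factor = 8/2.89994 = 2.75868.
Al per 8 O = 0.36386 × 2.75868 = 1.004.

1.004 Al apfu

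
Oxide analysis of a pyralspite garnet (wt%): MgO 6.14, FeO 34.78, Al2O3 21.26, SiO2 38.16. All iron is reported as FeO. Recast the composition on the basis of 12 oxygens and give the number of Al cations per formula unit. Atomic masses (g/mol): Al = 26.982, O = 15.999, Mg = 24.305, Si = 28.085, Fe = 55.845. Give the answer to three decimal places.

1.976 Al apfu

MgO: 6.14/40.304 = 0.15234 mol → 0.15234 mol Mg, 0.15234 mol O.
FeO: 34.78/71.844 = 0.48410 mol → 0.48410 mol Fe, 0.48410 mol O.
Al2O3: 21.26/101.961 = 0.20851 mol → 0.41702 mol Al, 0.62553 mol O.
SiO2: 38.16/60.083 = 0.63512 mol → 0.63512 mol Si, 1.27024 mol O.
Total oxygen = 2.53221 mol. Normalization factor = 12/2.53221 = 4.73894.
Al per 12 O = 0.41702 × 4.73894 = 1.976.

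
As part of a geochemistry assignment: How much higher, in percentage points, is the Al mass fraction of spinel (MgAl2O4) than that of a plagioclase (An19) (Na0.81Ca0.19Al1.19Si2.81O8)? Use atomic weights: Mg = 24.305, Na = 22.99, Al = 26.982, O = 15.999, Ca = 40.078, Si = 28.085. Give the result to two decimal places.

M(MgAl2O4) = 142.265 g/mol, so wt% Al = 53.964/142.265 × 100 = 37.93%.
M(Na0.81Ca0.19Al1.19Si2.81O8) = 265.256 g/mol, so wt% Al = 32.109/265.256 × 100 = 12.10%.
37.93 − 12.10 = 25.83 pp.

25.83 percentage points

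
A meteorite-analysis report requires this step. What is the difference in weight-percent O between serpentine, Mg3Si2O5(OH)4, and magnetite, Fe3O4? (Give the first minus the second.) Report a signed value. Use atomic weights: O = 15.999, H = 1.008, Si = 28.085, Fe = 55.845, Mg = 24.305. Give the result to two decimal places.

24.32 percentage points

First mineral: 143.991 g O in 277.108 g formula = 51.96 wt% O.
Second mineral: 63.996 g O in 231.531 g formula = 27.64 wt% O.
51.96% − 27.64% gives a difference of 24.32 percentage points.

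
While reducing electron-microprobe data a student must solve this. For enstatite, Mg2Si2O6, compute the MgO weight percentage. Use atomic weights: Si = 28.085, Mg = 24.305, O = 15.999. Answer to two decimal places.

40.15 wt%

Molar mass of Mg2Si2O6 = 2*24.305 + 2*28.085 + 6*15.999 = 200.774 g/mol.
Each formula unit contains 2 Mg, equivalent to 2/1 = 2.0000 mol MgO.
M(MgO) = 1×24.305 + 1×15.999 = 40.304 g/mol.
Mass of MgO per formula unit = 2.0000 × 40.304 = 80.608 g.
MgO wt% = 80.608 / 200.774 × 100 = 40.15%.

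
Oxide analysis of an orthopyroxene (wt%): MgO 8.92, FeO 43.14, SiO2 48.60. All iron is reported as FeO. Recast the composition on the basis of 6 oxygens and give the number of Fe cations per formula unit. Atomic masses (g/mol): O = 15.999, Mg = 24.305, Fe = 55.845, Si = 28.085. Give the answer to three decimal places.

1.477 Fe apfu

MgO (M=40.304): mol = 0.22132; Mg = 0.22132, O = 0.22132.
FeO (M=71.844): mol = 0.60047; Fe = 0.60047, O = 0.60047.
SiO2 (M=60.083): mol = 0.80888; Si = 0.80888, O = 1.61776.
ΣO = 2.43955; factor = 6/ΣO = 2.45947.
Fe apfu = 0.60047 × 2.45947 = 1.477.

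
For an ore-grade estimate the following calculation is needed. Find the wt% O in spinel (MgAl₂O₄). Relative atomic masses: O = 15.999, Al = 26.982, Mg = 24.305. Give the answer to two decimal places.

44.98 weight percent

Formula mass = 1·24.305 + 2·26.982 + 4·15.999 = 142.265 g/mol, of which 63.996 g is O.
So O makes up 63.996/142.265 = 0.4498 of the mass, i.e. 44.98%.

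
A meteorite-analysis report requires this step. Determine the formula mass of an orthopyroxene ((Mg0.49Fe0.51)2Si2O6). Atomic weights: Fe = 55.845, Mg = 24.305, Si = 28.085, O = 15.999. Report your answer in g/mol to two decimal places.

232.94 g/mol

Mg: 0.98 × 24.305 = 23.8189
Fe: 1.02 × 55.845 = 56.9619
Si: 2 × 28.085 = 56.1700
O: 6 × 15.999 = 95.9940
Summing the contributions gives the formula mass.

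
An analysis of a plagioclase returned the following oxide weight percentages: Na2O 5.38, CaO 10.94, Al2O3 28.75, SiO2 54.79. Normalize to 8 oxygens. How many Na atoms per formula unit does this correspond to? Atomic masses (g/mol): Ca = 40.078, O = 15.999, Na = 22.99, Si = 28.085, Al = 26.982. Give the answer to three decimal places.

0.471 Na apfu

5.38 wt% Na2O ÷ 61.979 g/mol = 0.08680 mol, giving 0.17360 Na and 0.08680 O.
10.94 wt% CaO ÷ 56.077 g/mol = 0.19509 mol, giving 0.19509 Ca and 0.19509 O.
28.75 wt% Al2O3 ÷ 101.961 g/mol = 0.28197 mol, giving 0.56394 Al and 0.84591 O.
54.79 wt% SiO2 ÷ 60.083 g/mol = 0.91191 mol, giving 0.91191 Si and 1.82382 O.
Oxygen sums to 2.95162; scaling by 8/2.95162 = 2.71038 puts the formula on 8 O.
Na: 0.17360 × 2.71038 = 0.471 atoms per formula unit.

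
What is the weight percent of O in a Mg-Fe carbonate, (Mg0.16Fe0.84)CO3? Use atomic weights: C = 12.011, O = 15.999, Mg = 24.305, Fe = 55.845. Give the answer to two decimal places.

M((Mg0.16Fe0.84)CO3) = 110.807 g/mol.
O contributes 3 × 15.999 = 47.997 g per mole.
47.997/110.807 = 0.4332 → 43.32%.

43.32 wt%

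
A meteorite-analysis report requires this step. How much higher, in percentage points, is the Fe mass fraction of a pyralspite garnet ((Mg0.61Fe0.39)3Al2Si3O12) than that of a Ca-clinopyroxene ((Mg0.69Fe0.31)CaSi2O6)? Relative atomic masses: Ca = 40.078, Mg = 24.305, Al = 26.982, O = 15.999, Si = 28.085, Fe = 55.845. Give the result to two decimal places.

M((Mg0.61Fe0.39)3Al2Si3O12) = 440.024 g/mol, so wt% Fe = 65.339/440.024 × 100 = 14.85%.
M((Mg0.69Fe0.31)CaSi2O6) = 226.324 g/mol, so wt% Fe = 17.312/226.324 × 100 = 7.65%.
14.85 − 7.65 = 7.20 pp.

7.20 percentage points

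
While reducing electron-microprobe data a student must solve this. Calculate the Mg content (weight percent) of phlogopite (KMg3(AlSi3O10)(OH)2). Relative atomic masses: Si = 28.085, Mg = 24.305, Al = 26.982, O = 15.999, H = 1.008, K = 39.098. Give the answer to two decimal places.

Formula mass = 1·39.098 + 3·24.305 + 1·26.982 + 3·28.085 + 12·15.999 + 2·1.008 = 417.254 g/mol, of which 72.915 g is Mg.
So Mg makes up 72.915/417.254 = 0.1747 of the mass, i.e. 17.47%.

17.47 weight percent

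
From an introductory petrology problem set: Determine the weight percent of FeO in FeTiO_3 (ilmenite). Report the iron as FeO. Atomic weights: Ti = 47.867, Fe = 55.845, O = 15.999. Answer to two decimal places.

Molar mass of FeTiO_3 = 1·55.845 + 1·47.867 + 3·15.999 = 151.709 g/mol.
Each formula unit contains 1 Fe, equivalent to 1/1 = 1.0000 mol FeO.
M(FeO) = 1×55.845 + 1×15.999 = 71.844 g/mol.
Mass of FeO per formula unit = 1.0000 × 71.844 = 71.844 g.
FeO wt% = 71.844 / 151.709 × 100 = 47.36%.

47.36 wt%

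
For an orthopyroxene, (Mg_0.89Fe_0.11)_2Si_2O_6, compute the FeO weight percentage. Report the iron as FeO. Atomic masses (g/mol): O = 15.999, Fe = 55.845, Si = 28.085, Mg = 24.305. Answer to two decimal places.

M((Mg_0.89Fe_0.11)_2Si_2O_6) = 207.713 g/mol; M(FeO) = 71.844 g/mol.
Moles FeO per formula unit = 0.22 Fe ÷ 1 = 0.2200.
FeO fraction = (0.2200 × 71.844) / 207.713 = 15.806/207.713 = 0.0761.

7.61 wt%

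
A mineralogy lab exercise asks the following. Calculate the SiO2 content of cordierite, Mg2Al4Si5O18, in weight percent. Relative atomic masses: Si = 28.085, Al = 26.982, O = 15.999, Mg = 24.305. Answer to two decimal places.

M(Mg2Al4Si5O18) = 584.945 g/mol; M(SiO2) = 60.083 g/mol.
Moles SiO2 per formula unit = 5 Si ÷ 1 = 5.0000.
SiO2 fraction = (5.0000 × 60.083) / 584.945 = 300.415/584.945 = 0.5136.

51.36 wt%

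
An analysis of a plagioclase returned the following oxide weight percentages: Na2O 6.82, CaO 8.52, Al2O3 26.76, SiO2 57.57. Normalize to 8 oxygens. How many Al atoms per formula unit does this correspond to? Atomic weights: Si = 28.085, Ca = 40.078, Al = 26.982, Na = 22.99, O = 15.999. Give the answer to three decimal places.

1.416 Al apfu

Na2O: 6.82/61.979 = 0.11004 mol → 0.22008 mol Na, 0.11004 mol O.
CaO: 8.52/56.077 = 0.15193 mol → 0.15193 mol Ca, 0.15193 mol O.
Al2O3: 26.76/101.961 = 0.26245 mol → 0.52490 mol Al, 0.78735 mol O.
SiO2: 57.57/60.083 = 0.95817 mol → 0.95817 mol Si, 1.91634 mol O.
Total oxygen = 2.96566 mol. Normalization factor = 8/2.96566 = 2.69754.
Al per 8 O = 0.52490 × 2.69754 = 1.416.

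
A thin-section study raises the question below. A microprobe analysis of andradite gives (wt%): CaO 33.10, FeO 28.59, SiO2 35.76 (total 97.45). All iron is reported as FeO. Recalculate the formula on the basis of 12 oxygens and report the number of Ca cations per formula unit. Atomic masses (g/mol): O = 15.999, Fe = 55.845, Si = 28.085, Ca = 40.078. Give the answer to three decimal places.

CaO (M=56.077): mol = 0.59026; Ca = 0.59026, O = 0.59026.
FeO (M=71.844): mol = 0.39795; Fe = 0.39795, O = 0.39795.
SiO2 (M=60.083): mol = 0.59518; Si = 0.59518, O = 1.19036.
ΣO = 2.17857; factor = 12/ΣO = 5.50820.
Ca apfu = 0.59026 × 5.50820 = 3.251.

3.251 Ca apfu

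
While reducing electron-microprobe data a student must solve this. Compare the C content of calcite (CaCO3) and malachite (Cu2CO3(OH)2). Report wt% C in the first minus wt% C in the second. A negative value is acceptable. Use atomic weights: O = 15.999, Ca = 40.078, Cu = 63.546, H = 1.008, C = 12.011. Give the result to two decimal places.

6.57 percentage points

M(CaCO3) = 100.086 g/mol, so wt% C = 12.011/100.086 × 100 = 12.00%.
M(Cu2CO3(OH)2) = 221.114 g/mol, so wt% C = 12.011/221.114 × 100 = 5.43%.
12.00 − 5.43 = 6.57 pp.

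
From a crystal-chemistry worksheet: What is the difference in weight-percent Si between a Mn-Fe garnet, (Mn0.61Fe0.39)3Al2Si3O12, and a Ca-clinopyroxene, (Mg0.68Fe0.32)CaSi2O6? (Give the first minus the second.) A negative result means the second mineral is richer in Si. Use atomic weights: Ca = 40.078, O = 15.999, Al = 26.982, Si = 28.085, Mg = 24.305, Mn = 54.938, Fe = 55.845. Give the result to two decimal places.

-7.80 percentage points

M((Mn0.61Fe0.39)3Al2Si3O12) = 496.082 g/mol, so wt% Si = 84.255/496.082 × 100 = 16.98%.
M((Mg0.68Fe0.32)CaSi2O6) = 226.640 g/mol, so wt% Si = 56.170/226.640 × 100 = 24.78%.
16.98 − 24.78 = -7.80 pp.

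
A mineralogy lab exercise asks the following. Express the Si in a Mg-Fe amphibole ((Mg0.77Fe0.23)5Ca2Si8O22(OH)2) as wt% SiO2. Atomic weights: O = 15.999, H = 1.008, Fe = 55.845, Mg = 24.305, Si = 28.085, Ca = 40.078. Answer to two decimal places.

M((Mg0.77Fe0.23)5Ca2Si8O22(OH)2) = 848.624 g/mol; M(SiO2) = 60.083 g/mol.
Moles SiO2 per formula unit = 8 Si ÷ 1 = 8.0000.
SiO2 fraction = (8.0000 × 60.083) / 848.624 = 480.664/848.624 = 0.5664.

56.64 wt%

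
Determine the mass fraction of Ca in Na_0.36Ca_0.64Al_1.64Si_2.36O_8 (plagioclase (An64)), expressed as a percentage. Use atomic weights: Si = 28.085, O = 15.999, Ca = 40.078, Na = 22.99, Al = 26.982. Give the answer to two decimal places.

9.41 wt%

M(Na_0.36Ca_0.64Al_1.64Si_2.36O_8) = 272.449 g/mol.
Ca contributes 0.64 × 40.078 = 25.650 g per mole.
25.650/272.449 = 0.0941 → 9.41%.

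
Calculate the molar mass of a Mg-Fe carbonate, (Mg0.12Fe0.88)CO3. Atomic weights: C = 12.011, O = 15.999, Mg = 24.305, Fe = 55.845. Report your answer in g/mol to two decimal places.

M = 0.12*24.305 + 0.88*55.845 + 1*12.011 + 3*15.999

112.07 g/mol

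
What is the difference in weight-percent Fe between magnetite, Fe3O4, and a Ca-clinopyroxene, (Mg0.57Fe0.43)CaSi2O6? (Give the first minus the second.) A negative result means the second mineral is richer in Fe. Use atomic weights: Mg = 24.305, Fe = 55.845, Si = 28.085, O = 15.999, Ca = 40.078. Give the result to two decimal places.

First mineral: 167.535 g Fe in 231.531 g formula = 72.36 wt% Fe.
Second mineral: 24.013 g Fe in 230.109 g formula = 10.44 wt% Fe.
72.36% − 10.44% gives a difference of 61.92 percentage points.

61.92 percentage points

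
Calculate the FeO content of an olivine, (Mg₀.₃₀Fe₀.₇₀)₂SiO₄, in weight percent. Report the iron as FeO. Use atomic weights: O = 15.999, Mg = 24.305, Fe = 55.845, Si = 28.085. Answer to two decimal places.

54.41 wt%

Formula mass = 184.847 g/mol.
1.40 Fe → 1.4000 mol FeO per formula unit; M(FeO) = 71.844, so FeO mass = 100.582 g.
100.582/184.847 × 100 = 54.41 wt%.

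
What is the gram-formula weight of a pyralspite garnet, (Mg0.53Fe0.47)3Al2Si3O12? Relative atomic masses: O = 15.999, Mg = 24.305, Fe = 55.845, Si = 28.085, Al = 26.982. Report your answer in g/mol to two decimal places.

The formula mass is the sum 1.59(24.305) + 1.41(55.845) + 2(26.982) + 3(28.085) + 12(15.999).

447.59 g/mol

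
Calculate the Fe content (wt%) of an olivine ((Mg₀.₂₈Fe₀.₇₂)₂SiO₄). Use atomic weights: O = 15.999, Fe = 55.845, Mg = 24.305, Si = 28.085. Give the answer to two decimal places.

Molar mass of (Mg₀.₂₈Fe₀.₇₂)₂SiO₄: 0.56×24.305 + 1.44×55.845 + 1×28.085 + 4×15.999 = 186.109 g/mol.
Mass of Fe per formula unit: 1.44 × 55.845 = 80.417 g.
Weight fraction Fe = 80.417 / 186.109 = 0.4321.

43.21 wt%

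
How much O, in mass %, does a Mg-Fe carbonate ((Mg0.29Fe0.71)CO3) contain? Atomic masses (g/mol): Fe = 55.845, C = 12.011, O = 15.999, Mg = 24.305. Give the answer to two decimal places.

M((Mg0.29Fe0.71)CO3) = 106.706 g/mol.
O contributes 3 × 15.999 = 47.997 g per mole.
47.997/106.706 = 0.4498 → 44.98%.

44.98 mass %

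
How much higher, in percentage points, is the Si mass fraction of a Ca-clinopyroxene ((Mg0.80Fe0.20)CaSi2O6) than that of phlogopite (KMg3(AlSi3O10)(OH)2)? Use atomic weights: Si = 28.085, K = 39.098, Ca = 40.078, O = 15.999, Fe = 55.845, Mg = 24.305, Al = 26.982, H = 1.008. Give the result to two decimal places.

5.01 percentage points

First mineral: 56.170 g Si in 222.855 g formula = 25.20 wt% Si.
Second mineral: 84.255 g Si in 417.254 g formula = 20.19 wt% Si.
25.20% − 20.19% gives a difference of 5.01 percentage points.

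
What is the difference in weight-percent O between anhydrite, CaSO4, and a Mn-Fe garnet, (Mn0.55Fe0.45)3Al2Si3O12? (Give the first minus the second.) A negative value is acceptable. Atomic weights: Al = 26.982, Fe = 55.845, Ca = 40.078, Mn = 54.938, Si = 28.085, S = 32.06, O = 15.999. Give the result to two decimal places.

8.32 percentage points

M(CaSO4) = 136.134 g/mol, so wt% O = 63.996/136.134 × 100 = 47.01%.
M((Mn0.55Fe0.45)3Al2Si3O12) = 496.245 g/mol, so wt% O = 191.988/496.245 × 100 = 38.69%.
47.01 − 38.69 = 8.32 pp.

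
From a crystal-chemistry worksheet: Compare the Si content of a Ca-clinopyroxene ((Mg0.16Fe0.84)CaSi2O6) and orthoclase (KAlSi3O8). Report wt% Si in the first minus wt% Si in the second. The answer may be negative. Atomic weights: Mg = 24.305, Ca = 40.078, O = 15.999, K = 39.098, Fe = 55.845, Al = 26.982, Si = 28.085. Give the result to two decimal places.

-7.16 percentage points

First mineral: 56.170 g Si in 243.041 g formula = 23.11 wt% Si.
Second mineral: 84.255 g Si in 278.327 g formula = 30.27 wt% Si.
23.11% − 30.27% gives a difference of -7.16 percentage points.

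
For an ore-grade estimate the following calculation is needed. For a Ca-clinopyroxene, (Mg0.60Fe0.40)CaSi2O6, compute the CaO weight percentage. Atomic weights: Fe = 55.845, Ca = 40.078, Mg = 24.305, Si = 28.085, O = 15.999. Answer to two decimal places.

24.47 wt%

Molar mass of (Mg0.60Fe0.40)CaSi2O6 = 0.60·24.305 + 0.40·55.845 + 1·40.078 + 2·28.085 + 6·15.999 = 229.163 g/mol.
Each formula unit contains 1 Ca, equivalent to 1/1 = 1.0000 mol CaO.
M(CaO) = 1×40.078 + 1×15.999 = 56.077 g/mol.
Mass of CaO per formula unit = 1.0000 × 56.077 = 56.077 g.
CaO wt% = 56.077 / 229.163 × 100 = 24.47%.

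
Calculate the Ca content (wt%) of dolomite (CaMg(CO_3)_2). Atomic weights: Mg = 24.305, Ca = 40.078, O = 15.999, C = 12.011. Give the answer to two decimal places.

21.73 wt%

Formula mass = 1·40.078 + 1·24.305 + 2·12.011 + 6·15.999 = 184.399 g/mol, of which 40.078 g is Ca.
So Ca makes up 40.078/184.399 = 0.2173 of the mass, i.e. 21.73%.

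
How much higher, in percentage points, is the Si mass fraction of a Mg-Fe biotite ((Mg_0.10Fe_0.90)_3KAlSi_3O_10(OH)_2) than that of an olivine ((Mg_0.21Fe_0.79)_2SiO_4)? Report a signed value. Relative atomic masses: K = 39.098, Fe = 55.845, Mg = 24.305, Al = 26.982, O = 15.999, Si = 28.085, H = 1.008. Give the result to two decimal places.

First mineral: 84.255 g Si in 502.412 g formula = 16.77 wt% Si.
Second mineral: 28.085 g Si in 190.524 g formula = 14.74 wt% Si.
16.77% − 14.74% gives a difference of 2.03 percentage points.

2.03 percentage points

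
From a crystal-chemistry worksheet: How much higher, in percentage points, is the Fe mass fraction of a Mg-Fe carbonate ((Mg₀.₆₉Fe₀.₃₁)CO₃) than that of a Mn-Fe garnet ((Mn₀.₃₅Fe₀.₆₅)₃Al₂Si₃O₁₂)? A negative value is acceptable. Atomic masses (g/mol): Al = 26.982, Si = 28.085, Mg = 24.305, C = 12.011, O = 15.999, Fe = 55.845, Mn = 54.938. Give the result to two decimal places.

First mineral: 17.312 g Fe in 94.090 g formula = 18.40 wt% Fe.
Second mineral: 108.898 g Fe in 496.790 g formula = 21.92 wt% Fe.
18.40% − 21.92% gives a difference of -3.52 percentage points.

-3.52 percentage points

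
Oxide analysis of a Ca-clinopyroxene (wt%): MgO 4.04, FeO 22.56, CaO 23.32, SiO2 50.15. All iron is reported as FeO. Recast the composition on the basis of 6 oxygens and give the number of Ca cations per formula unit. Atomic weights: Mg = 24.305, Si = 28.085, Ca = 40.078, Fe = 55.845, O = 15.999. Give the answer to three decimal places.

0.998 Ca apfu

MgO (M=40.304): mol = 0.10024; Mg = 0.10024, O = 0.10024.
FeO (M=71.844): mol = 0.31401; Fe = 0.31401, O = 0.31401.
CaO (M=56.077): mol = 0.41586; Ca = 0.41586, O = 0.41586.
SiO2 (M=60.083): mol = 0.83468; Si = 0.83468, O = 1.66936.
ΣO = 2.49947; factor = 6/ΣO = 2.40051.
Ca apfu = 0.41586 × 2.40051 = 0.998.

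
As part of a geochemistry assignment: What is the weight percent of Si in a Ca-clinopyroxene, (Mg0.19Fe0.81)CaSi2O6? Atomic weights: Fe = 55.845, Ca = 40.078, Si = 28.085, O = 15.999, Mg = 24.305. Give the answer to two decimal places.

23.20 weight percent

M((Mg0.19Fe0.81)CaSi2O6) = 242.094 g/mol.
Si contributes 2 × 28.085 = 56.170 g per mole.
56.170/242.094 = 0.2320 → 23.20%.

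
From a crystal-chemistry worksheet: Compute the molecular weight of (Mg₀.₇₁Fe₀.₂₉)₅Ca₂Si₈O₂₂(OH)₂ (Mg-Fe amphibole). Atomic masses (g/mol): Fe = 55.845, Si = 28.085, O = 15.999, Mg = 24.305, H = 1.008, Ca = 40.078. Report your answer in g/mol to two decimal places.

The formula mass is the sum 3.55×24.305 + 1.45×55.845 + 2×40.078 + 8×28.085 + 24×15.999 + 2×1.008.

858.09 g/mol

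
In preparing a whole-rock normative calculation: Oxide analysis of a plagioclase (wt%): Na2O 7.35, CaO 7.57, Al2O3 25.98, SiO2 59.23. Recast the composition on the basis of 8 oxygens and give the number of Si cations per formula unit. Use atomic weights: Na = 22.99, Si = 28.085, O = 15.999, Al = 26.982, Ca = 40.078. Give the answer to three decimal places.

2.638 Si apfu

Na2O (M=61.979): mol = 0.11859; Na = 0.23718, O = 0.11859.
CaO (M=56.077): mol = 0.13499; Ca = 0.13499, O = 0.13499.
Al2O3 (M=101.961): mol = 0.25480; Al = 0.50960, O = 0.76440.
SiO2 (M=60.083): mol = 0.98580; Si = 0.98580, O = 1.97160.
ΣO = 2.98958; factor = 8/ΣO = 2.67596.
Si apfu = 0.98580 × 2.67596 = 2.638.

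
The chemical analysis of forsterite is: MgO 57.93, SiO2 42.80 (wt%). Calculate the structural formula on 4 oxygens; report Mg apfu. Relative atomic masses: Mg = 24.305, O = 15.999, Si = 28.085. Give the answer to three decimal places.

57.93 wt% MgO ÷ 40.304 g/mol = 1.43733 mol, giving 1.43733 Mg and 1.43733 O.
42.80 wt% SiO2 ÷ 60.083 g/mol = 0.71235 mol, giving 0.71235 Si and 1.42470 O.
Oxygen sums to 2.86203; scaling by 4/2.86203 = 1.39761 puts the formula on 4 O.
Mg: 1.43733 × 1.39761 = 2.009 atoms per formula unit.

2.009 Mg apfu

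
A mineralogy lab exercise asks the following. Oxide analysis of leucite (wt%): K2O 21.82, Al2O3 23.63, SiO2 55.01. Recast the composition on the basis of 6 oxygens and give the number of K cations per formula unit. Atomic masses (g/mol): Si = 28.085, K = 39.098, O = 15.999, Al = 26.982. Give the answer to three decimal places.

K2O: 21.82/94.195 = 0.23165 mol → 0.46330 mol K, 0.23165 mol O.
Al2O3: 23.63/101.961 = 0.23176 mol → 0.46352 mol Al, 0.69528 mol O.
SiO2: 55.01/60.083 = 0.91557 mol → 0.91557 mol Si, 1.83114 mol O.
Total oxygen = 2.75807 mol. Normalization factor = 6/2.75807 = 2.17543.
K per 6 O = 0.46330 × 2.17543 = 1.008.

1.008 K apfu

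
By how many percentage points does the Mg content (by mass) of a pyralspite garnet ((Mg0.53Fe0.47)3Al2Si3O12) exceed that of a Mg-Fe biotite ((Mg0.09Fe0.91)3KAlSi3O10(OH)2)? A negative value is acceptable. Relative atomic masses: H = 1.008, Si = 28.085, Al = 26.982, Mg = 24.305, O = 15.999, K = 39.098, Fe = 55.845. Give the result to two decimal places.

First mineral: 38.645 g Mg in 447.593 g formula = 8.63 wt% Mg.
Second mineral: 6.562 g Mg in 503.358 g formula = 1.30 wt% Mg.
8.63% − 1.30% gives a difference of 7.33 percentage points.

7.33 percentage points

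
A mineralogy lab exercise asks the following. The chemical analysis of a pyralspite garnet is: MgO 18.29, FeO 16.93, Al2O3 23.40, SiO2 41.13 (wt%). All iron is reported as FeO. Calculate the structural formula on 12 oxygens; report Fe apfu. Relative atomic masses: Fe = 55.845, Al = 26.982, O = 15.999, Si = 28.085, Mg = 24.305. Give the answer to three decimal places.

1.029 Fe apfu

MgO (M=40.304): mol = 0.45380; Mg = 0.45380, O = 0.45380.
FeO (M=71.844): mol = 0.23565; Fe = 0.23565, O = 0.23565.
Al2O3 (M=101.961): mol = 0.22950; Al = 0.45900, O = 0.68850.
SiO2 (M=60.083): mol = 0.68455; Si = 0.68455, O = 1.36910.
ΣO = 2.74705; factor = 12/ΣO = 4.36832.
Fe apfu = 0.23565 × 4.36832 = 1.029.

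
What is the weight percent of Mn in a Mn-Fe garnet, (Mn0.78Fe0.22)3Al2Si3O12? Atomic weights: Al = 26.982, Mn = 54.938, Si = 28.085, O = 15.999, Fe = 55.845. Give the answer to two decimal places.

Molar mass of (Mn0.78Fe0.22)3Al2Si3O12: 2.34·54.938 + 0.66·55.845 + 2·26.982 + 3·28.085 + 12·15.999 = 495.620 g/mol.
Mass of Mn per formula unit: 2.34 × 54.938 = 128.555 g.
Weight fraction Mn = 128.555 / 495.620 = 0.2594.

25.94 mass %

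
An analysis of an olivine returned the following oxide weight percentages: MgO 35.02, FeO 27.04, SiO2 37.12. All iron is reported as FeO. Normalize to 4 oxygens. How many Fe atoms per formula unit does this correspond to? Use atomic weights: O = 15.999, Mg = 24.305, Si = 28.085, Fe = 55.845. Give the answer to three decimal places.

0.607 Fe apfu

MgO: 35.02/40.304 = 0.86890 mol → 0.86890 mol Mg, 0.86890 mol O.
FeO: 27.04/71.844 = 0.37637 mol → 0.37637 mol Fe, 0.37637 mol O.
SiO2: 37.12/60.083 = 0.61781 mol → 0.61781 mol Si, 1.23562 mol O.
Total oxygen = 2.48089 mol. Normalization factor = 4/2.48089 = 1.61232.
Fe per 4 O = 0.37637 × 1.61232 = 0.607.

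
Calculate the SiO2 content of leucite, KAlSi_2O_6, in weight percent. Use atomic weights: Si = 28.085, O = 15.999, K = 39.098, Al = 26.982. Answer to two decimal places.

55.06 wt%

M(KAlSi_2O_6) = 218.244 g/mol; M(SiO2) = 60.083 g/mol.
Moles SiO2 per formula unit = 2 Si ÷ 1 = 2.0000.
SiO2 fraction = (2.0000 × 60.083) / 218.244 = 120.166/218.244 = 0.5506.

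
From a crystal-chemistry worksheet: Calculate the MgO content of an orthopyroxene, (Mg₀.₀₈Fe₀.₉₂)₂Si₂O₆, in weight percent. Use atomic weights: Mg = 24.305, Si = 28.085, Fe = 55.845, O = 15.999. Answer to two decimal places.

Molar mass of (Mg₀.₀₈Fe₀.₉₂)₂Si₂O₆ = 0.16×24.305 + 1.84×55.845 + 2×28.085 + 6×15.999 = 258.808 g/mol.
Each formula unit contains 0.16 Mg, equivalent to 0.16/1 = 0.1600 mol MgO.
M(MgO) = 1×24.305 + 1×15.999 = 40.304 g/mol.
Mass of MgO per formula unit = 0.1600 × 40.304 = 6.449 g.
MgO wt% = 6.449 / 258.808 × 100 = 2.49%.

2.49 wt%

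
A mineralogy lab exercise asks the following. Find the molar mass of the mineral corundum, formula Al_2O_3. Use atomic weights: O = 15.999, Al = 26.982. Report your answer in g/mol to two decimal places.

M = 2*26.982 + 3*15.999

101.96 g/mol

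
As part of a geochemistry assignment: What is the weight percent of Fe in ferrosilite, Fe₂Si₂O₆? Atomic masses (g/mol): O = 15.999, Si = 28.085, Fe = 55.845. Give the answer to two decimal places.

M(Fe₂Si₂O₆) = 263.854 g/mol.
Fe contributes 2 × 55.845 = 111.690 g per mole.
111.690/263.854 = 0.4233 → 42.33%.

42.33 mass %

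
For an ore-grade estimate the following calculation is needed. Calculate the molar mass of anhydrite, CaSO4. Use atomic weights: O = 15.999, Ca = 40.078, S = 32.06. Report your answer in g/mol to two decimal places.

The formula mass is the sum 1·40.078 + 1·32.06 + 4·15.999.

136.13 g/mol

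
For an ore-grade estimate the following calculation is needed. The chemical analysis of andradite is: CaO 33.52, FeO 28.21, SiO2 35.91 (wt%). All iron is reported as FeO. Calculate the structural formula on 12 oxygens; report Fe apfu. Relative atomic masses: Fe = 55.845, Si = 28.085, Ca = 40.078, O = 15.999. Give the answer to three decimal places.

33.52 wt% CaO ÷ 56.077 g/mol = 0.59775 mol, giving 0.59775 Ca and 0.59775 O.
28.21 wt% FeO ÷ 71.844 g/mol = 0.39266 mol, giving 0.39266 Fe and 0.39266 O.
35.91 wt% SiO2 ÷ 60.083 g/mol = 0.59767 mol, giving 0.59767 Si and 1.19534 O.
Oxygen sums to 2.18575; scaling by 12/2.18575 = 5.49011 puts the formula on 12 O.
Fe: 0.39266 × 5.49011 = 2.156 atoms per formula unit.

2.156 Fe apfu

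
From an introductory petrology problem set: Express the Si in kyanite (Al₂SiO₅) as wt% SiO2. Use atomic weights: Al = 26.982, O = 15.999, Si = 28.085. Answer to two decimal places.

37.08 wt%

M(Al₂SiO₅) = 162.044 g/mol; M(SiO2) = 60.083 g/mol.
Moles SiO2 per formula unit = 1 Si ÷ 1 = 1.0000.
SiO2 fraction = (1.0000 × 60.083) / 162.044 = 60.083/162.044 = 0.3708.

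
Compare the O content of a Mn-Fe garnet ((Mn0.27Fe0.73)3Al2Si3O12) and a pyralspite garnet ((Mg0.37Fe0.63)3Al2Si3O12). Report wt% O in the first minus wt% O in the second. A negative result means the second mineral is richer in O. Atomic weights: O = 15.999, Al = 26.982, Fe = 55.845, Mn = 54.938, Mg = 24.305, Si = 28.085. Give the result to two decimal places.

O in (Mn0.27Fe0.73)3Al2Si3O12: molar mass 497.007 g/mol; 12×15.999 = 191.988 g → 38.63 wt%.
O in (Mg0.37Fe0.63)3Al2Si3O12: molar mass 462.733 g/mol; 12×15.999 = 191.988 g → 41.49 wt%.
Difference = 38.63 − 41.49 = -2.86 percentage points.

-2.86 percentage points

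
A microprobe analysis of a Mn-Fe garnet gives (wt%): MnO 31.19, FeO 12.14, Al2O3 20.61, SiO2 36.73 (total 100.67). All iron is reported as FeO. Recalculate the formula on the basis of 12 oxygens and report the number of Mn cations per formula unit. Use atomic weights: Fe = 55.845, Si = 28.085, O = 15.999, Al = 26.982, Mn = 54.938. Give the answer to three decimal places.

MnO (M=70.937): mol = 0.43969; Mn = 0.43969, O = 0.43969.
FeO (M=71.844): mol = 0.16898; Fe = 0.16898, O = 0.16898.
Al2O3 (M=101.961): mol = 0.20214; Al = 0.40428, O = 0.60642.
SiO2 (M=60.083): mol = 0.61132; Si = 0.61132, O = 1.22264.
ΣO = 2.43773; factor = 12/ΣO = 4.92261.
Mn apfu = 0.43969 × 4.92261 = 2.164.

2.164 Mn apfu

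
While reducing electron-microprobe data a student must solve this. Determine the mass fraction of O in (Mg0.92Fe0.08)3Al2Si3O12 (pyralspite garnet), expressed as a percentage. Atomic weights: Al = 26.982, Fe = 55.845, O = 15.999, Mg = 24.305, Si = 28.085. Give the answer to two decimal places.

Molar mass of (Mg0.92Fe0.08)3Al2Si3O12: 2.76*24.305 + 0.24*55.845 + 2*26.982 + 3*28.085 + 12*15.999 = 410.692 g/mol.
Mass of O per formula unit: 12 × 15.999 = 191.988 g.
Weight fraction O = 191.988 / 410.692 = 0.4675.

46.75 weight percent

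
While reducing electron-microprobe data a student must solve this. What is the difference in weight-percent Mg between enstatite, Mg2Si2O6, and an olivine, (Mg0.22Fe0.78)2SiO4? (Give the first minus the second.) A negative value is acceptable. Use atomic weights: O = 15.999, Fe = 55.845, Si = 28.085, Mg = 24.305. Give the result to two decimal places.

18.58 percentage points

Mg in Mg2Si2O6: molar mass 200.774 g/mol; 2×24.305 = 48.610 g → 24.21 wt%.
Mg in (Mg0.22Fe0.78)2SiO4: molar mass 189.893 g/mol; 0.44×24.305 = 10.694 g → 5.63 wt%.
Difference = 24.21 − 5.63 = 18.58 percentage points.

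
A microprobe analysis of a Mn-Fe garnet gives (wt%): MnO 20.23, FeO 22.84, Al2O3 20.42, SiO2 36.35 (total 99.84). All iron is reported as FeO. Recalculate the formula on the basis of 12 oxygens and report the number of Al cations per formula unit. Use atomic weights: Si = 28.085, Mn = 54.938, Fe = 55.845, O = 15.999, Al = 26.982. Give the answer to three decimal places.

MnO: 20.23/70.937 = 0.28518 mol → 0.28518 mol Mn, 0.28518 mol O.
FeO: 22.84/71.844 = 0.31791 mol → 0.31791 mol Fe, 0.31791 mol O.
Al2O3: 20.42/101.961 = 0.20027 mol → 0.40054 mol Al, 0.60081 mol O.
SiO2: 36.35/60.083 = 0.60500 mol → 0.60500 mol Si, 1.21000 mol O.
Total oxygen = 2.41390 mol. Normalization factor = 12/2.41390 = 4.97121.
Al per 12 O = 0.40054 × 4.97121 = 1.991.

1.991 Al apfu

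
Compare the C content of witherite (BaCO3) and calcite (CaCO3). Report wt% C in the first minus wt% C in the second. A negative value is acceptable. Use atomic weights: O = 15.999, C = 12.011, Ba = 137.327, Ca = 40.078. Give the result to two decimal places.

-5.91 percentage points

C in BaCO3: molar mass 197.335 g/mol; 1×12.011 = 12.011 g → 6.09 wt%.
C in CaCO3: molar mass 100.086 g/mol; 1×12.011 = 12.011 g → 12.00 wt%.
Difference = 6.09 − 12.00 = -5.91 percentage points.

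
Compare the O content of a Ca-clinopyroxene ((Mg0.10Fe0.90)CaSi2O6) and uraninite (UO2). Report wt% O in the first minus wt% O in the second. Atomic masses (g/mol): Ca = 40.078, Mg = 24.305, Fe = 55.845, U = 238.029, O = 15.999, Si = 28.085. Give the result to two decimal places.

O in (Mg0.10Fe0.90)CaSi2O6: molar mass 244.933 g/mol; 6×15.999 = 95.994 g → 39.19 wt%.
O in UO2: molar mass 270.027 g/mol; 2×15.999 = 31.998 g → 11.85 wt%.
Difference = 39.19 − 11.85 = 27.34 percentage points.

27.34 percentage points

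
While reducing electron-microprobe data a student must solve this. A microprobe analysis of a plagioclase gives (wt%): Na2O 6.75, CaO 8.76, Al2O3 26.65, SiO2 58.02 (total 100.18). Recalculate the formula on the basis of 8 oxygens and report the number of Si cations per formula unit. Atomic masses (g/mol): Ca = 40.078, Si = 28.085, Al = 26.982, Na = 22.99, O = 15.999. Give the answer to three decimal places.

Na2O: 6.75/61.979 = 0.10891 mol → 0.21782 mol Na, 0.10891 mol O.
CaO: 8.76/56.077 = 0.15621 mol → 0.15621 mol Ca, 0.15621 mol O.
Al2O3: 26.65/101.961 = 0.26137 mol → 0.52274 mol Al, 0.78411 mol O.
SiO2: 58.02/60.083 = 0.96566 mol → 0.96566 mol Si, 1.93132 mol O.
Total oxygen = 2.98055 mol. Normalization factor = 8/2.98055 = 2.68407.
Si per 8 O = 0.96566 × 2.68407 = 2.592.

2.592 Si apfu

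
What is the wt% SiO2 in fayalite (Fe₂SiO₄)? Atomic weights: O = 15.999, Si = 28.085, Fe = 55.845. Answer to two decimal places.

Molar mass of Fe₂SiO₄ = 2*55.845 + 1*28.085 + 4*15.999 = 203.771 g/mol.
Each formula unit contains 1 Si, equivalent to 1/1 = 1.0000 mol SiO2.
M(SiO2) = 1×28.085 + 2×15.999 = 60.083 g/mol.
Mass of SiO2 per formula unit = 1.0000 × 60.083 = 60.083 g.
SiO2 wt% = 60.083 / 203.771 × 100 = 29.49%.

29.49 wt%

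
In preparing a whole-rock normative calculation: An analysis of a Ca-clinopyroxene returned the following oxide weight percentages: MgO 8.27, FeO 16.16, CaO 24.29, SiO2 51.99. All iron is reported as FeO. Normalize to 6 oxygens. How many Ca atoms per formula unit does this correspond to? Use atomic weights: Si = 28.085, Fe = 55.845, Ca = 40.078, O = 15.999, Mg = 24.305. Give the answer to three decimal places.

MgO: 8.27/40.304 = 0.20519 mol → 0.20519 mol Mg, 0.20519 mol O.
FeO: 16.16/71.844 = 0.22493 mol → 0.22493 mol Fe, 0.22493 mol O.
CaO: 24.29/56.077 = 0.43315 mol → 0.43315 mol Ca, 0.43315 mol O.
SiO2: 51.99/60.083 = 0.86530 mol → 0.86530 mol Si, 1.73060 mol O.
Total oxygen = 2.59387 mol. Normalization factor = 6/2.59387 = 2.31315.
Ca per 6 O = 0.43315 × 2.31315 = 1.002.

1.002 Ca apfu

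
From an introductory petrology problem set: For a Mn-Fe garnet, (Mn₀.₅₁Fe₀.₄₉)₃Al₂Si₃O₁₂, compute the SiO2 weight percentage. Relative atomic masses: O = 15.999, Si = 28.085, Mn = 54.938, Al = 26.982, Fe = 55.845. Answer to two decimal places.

Formula mass = 496.354 g/mol.
3 Si → 3.0000 mol SiO2 per formula unit; M(SiO2) = 60.083, so SiO2 mass = 180.249 g.
180.249/496.354 × 100 = 36.31 wt%.

36.31 wt%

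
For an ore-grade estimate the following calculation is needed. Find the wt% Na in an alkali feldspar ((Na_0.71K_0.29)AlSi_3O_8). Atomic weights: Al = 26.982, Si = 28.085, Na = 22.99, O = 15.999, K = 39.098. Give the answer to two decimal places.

Molar mass of (Na_0.71K_0.29)AlSi_3O_8: 0.71×22.99 + 0.29×39.098 + 1×26.982 + 3×28.085 + 8×15.999 = 266.890 g/mol.
Mass of Na per formula unit: 0.71 × 22.99 = 16.323 g.
Weight fraction Na = 16.323 / 266.890 = 0.0612.

6.12 wt%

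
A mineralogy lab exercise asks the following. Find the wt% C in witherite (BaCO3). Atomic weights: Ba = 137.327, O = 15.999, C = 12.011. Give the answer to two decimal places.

6.09 mass %

Molar mass of BaCO3: 1*137.327 + 1*12.011 + 3*15.999 = 197.335 g/mol.
Mass of C per formula unit: 1 × 12.011 = 12.011 g.
Weight fraction C = 12.011 / 197.335 = 0.0609.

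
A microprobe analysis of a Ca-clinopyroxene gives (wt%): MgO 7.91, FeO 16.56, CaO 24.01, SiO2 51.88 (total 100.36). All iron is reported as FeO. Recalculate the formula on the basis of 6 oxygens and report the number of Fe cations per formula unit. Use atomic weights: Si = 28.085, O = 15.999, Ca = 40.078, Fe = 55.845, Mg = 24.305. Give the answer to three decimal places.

0.536 Fe apfu

7.91 wt% MgO ÷ 40.304 g/mol = 0.19626 mol, giving 0.19626 Mg and 0.19626 O.
16.56 wt% FeO ÷ 71.844 g/mol = 0.23050 mol, giving 0.23050 Fe and 0.23050 O.
24.01 wt% CaO ÷ 56.077 g/mol = 0.42816 mol, giving 0.42816 Ca and 0.42816 O.
51.88 wt% SiO2 ÷ 60.083 g/mol = 0.86347 mol, giving 0.86347 Si and 1.72694 O.
Oxygen sums to 2.58186; scaling by 6/2.58186 = 2.32391 puts the formula on 6 O.
Fe: 0.23050 × 2.32391 = 0.536 atoms per formula unit.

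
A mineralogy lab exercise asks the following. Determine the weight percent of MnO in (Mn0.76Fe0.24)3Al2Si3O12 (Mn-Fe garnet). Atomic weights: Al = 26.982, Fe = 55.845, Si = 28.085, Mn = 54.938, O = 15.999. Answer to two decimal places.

Formula mass = 495.674 g/mol.
2.28 Mn → 2.2800 mol MnO per formula unit; M(MnO) = 70.937, so MnO mass = 161.736 g.
161.736/495.674 × 100 = 32.63 wt%.

32.63 wt%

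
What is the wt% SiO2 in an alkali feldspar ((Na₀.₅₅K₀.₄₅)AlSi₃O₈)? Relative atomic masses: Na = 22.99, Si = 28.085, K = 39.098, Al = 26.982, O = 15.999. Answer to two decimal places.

66.89 wt%

M((Na₀.₅₅K₀.₄₅)AlSi₃O₈) = 269.468 g/mol; M(SiO2) = 60.083 g/mol.
Moles SiO2 per formula unit = 3 Si ÷ 1 = 3.0000.
SiO2 fraction = (3.0000 × 60.083) / 269.468 = 180.249/269.468 = 0.6689.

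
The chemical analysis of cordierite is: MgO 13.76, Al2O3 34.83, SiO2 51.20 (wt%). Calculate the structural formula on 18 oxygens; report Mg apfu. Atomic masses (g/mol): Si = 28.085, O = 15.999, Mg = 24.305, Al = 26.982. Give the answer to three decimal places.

2.001 Mg apfu

MgO: 13.76/40.304 = 0.34141 mol → 0.34141 mol Mg, 0.34141 mol O.
Al2O3: 34.83/101.961 = 0.34160 mol → 0.68320 mol Al, 1.02480 mol O.
SiO2: 51.20/60.083 = 0.85215 mol → 0.85215 mol Si, 1.70430 mol O.
Total oxygen = 3.07051 mol. Normalization factor = 18/3.07051 = 5.86222.
Mg per 18 O = 0.34141 × 5.86222 = 2.001.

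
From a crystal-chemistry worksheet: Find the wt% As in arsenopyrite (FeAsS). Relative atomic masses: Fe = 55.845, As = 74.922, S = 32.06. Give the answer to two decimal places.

46.01 wt%

M(FeAsS) = 162.827 g/mol.
As contributes 1 × 74.922 = 74.922 g per mole.
74.922/162.827 = 0.4601 → 46.01%.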